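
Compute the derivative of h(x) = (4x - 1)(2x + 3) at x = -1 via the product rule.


Let u(x) = 4x - 1 and v(x) = 2x + 3
u'(x) = 4
v'(x) = 2
Product rule: h'(x) = u'(x)*v(x) + u(x)*v'(x)
= 4 * (2x + 3) + (4x - 1) * 2
At x = -1:
u(-1) = 4 * (-1) - 1 = -5
v(-1) = 2 * (-1) + 3 = 1
h'(-1) = 4 * 1 + (-5) * 2
= 4 - 10
= -6

-6


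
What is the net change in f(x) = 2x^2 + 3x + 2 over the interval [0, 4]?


Net change = f(b) - f(a)
f(x) = 2x^2 + 3x + 2
Compute f(4):
f(4) = 2 * 4^2 + 3 * 4 + 2
= 32 + 12 + 2
= 46
Compute f(0):
f(0) = 2 * 0^2 + 3 * 0 + 2
= 0 + 0 + 2
= 2
Net change = 46 - 2 = 44

44


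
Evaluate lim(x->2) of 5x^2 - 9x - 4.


Since polynomials are continuous, we use direct substitution.
lim(x->2) of 5x^2 - 9x - 4
= 5 * 2^2 - 9 * 2 - 4
= 20 - 18 - 4
= -2

-2


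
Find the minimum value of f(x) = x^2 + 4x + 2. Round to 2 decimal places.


For a quadratic f(x) = ax^2 + bx + c with a > 0, the minimum is at the vertex.
Vertex x-coordinate: x = -b/(2a)
x = -(4) / (2 * 1)
x = -4/2 = -2
Substitute back to find the minimum value:
f(-2) = 1 * (-2)^2 + 4 * (-2) + 2
= 4 - 8 + 2
= -2 = -2.00

-2.00


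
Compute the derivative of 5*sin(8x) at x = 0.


Apply the chain rule to differentiate 5*sin(8x):
d/dx [5*sin(8x)]
= 5 * cos(8x) * d/dx(8x)
= 5 * 8 * cos(8x)
= 40 * cos(8x)
Evaluate at x = 0:
= 40 * cos(0)
= 40 * 1
= 40

40


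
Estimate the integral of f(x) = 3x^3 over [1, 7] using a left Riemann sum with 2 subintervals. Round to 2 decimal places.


Left Riemann sum uses left endpoints of each subinterval.
Interval: [1, 7], n = 2
dx = (7 - 1) / 2 = 3
Left endpoints: [1, 4]
f values: [3, 192]
Sum = dx * (sum of f values)
= 3 * 195
= 585 = 585.00

585.00


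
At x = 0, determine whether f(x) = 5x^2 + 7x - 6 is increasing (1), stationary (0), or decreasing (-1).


Compute f'(x) to determine behavior:
f'(x) = 10x + 7
f'(0) = 10 * 0 + 7
= 0 + 7
= 7
Since f'(0) > 0, the function is increasing (1)

1


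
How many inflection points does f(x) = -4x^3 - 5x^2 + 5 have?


Inflection points occur where f''(x) = 0 and concavity changes.
f(x) = -4x^3 - 5x^2 + 5
f'(x) = -12x^2 - 10x
f''(x) = -24x - 10
Set f''(x) = 0:
-24x - 10 = 0
x = 10 / (-24) = -5/12
Since f''(x) is linear (degree 1), it changes sign at this point.
Therefore there is exactly 1 inflection point.

1


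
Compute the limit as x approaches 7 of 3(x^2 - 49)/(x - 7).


Direct substitution gives 0/0, so we factor the numerator.
Factor: 3(x^2 - 49) = 3 * (x - 7)(x + 7)
Cancel the common factor (x - 7):
3(x^2 - 49)/(x - 7) = 3 * (x + 7)
Now substitute x = 7:
= 3 * (7 + 7) = 42

42


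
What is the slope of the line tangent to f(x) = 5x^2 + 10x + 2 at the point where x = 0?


The slope of the tangent line equals f'(x) at the point.
f(x) = 5x^2 + 10x + 2
f'(x) = 10x + 10
At x = 0:
f'(0) = 10 * 0 + 10
= 0 + 10
= 10

10


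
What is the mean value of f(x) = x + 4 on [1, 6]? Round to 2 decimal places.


Average value = 1/(b-a) * integral from a to b of f(x) dx
First compute the integral of x + 4:
F(x) = (1/2)x^2 + 4x
F(6) = 1/2 * 36 + 4 * 6 = 42
F(1) = 1/2 * 1 + 4 * 1 = 9/2
Integral = 42 - 9/2 = 75/2
Average = (75/2) / (6 - 1) = (75/2) / 5
= 15/2 = 7.50

7.50


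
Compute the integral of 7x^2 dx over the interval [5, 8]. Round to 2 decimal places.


Find the antiderivative of 7x^2:
F(x) = 7/3 * x^3
Apply the Fundamental Theorem of Calculus:
F(8) - F(5)
= 7/3 * 8^3 - 7/3 * 5^3
= 7/3 * (512 - 125)
= 7/3 * 387
= 903 = 903.00

903.00


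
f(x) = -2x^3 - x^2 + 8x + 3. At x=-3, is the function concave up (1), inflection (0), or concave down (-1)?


Concavity is determined by the sign of f''(x).
f(x) = -2x^3 - x^2 + 8x + 3
f'(x) = -6x^2 - 2x + 8
f''(x) = -12x - 2
f''(-3) = -12 * (-3) - 2
= 36 - 2
= 34
Since f''(-3) > 0, the function is concave up (1)

1


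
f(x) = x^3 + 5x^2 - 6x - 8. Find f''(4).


First derivative:
f'(x) = 3x^2 + 10x - 6
Second derivative:
f''(x) = 6x + 10
Substitute x = 4:
f''(4) = 6 * 4 + 10
= 24 + 10
= 34

34


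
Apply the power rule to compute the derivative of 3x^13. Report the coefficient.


We apply the power rule: d/dx [ax^n] = a*n * x^(n-1)
d/dx [3x^13]
= 3 * 13 * x^(13-1)
= 39x^12
The coefficient is 39

39


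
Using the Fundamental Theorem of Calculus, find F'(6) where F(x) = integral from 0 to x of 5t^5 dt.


By the Fundamental Theorem of Calculus (Part 1):
If F(x) = integral from 0 to x of f(t) dt, then F'(x) = f(x)
Here f(t) = 5t^5
So F'(x) = 5x^5
Evaluate at x = 6:
F'(6) = 5 * 6^5
= 5 * 7776
= 38880

38880


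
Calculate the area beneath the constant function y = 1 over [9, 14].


The area under a constant function y = 1 is a rectangle.
Width = 14 - 9 = 5
Height = 1
Area = width * height
= 5 * 1
= 5

5


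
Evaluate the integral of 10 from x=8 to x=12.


The integral of a constant k over [a, b] equals k * (b - a).
integral from 8 to 12 of 10 dx
= 10 * (12 - 8)
= 10 * 4
= 40

40


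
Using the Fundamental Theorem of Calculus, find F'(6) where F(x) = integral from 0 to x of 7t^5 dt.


By the Fundamental Theorem of Calculus (Part 1):
If F(x) = integral from 0 to x of f(t) dt, then F'(x) = f(x)
Here f(t) = 7t^5
So F'(x) = 7x^5
Evaluate at x = 6:
F'(6) = 7 * 6^5
= 7 * 7776
= 54432

54432


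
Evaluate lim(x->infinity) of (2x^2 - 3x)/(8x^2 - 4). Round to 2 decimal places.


For limits at infinity with equal-degree polynomials,
we compare leading coefficients.
Numerator leading term: 2x^2
Denominator leading term: 8x^2
Divide both by x^2:
lim = (2 - 3/x) / (8 - 4/x^2)
As x -> infinity, the 1/x and 1/x^2 terms vanish:
= 2/8 = 1/4 = 0.25

0.25


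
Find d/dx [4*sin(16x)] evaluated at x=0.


Apply the chain rule to differentiate 4*sin(16x):
d/dx [4*sin(16x)]
= 4 * cos(16x) * d/dx(16x)
= 4 * 16 * cos(16x)
= 64 * cos(16x)
Evaluate at x = 0:
= 64 * cos(0)
= 64 * 1
= 64

64


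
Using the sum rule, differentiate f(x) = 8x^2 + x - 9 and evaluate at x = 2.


Differentiate term by term using power and sum rules:
f(x) = 8x^2 + x - 9
f'(x) = 16x + 1
Substitute x = 2:
f'(2) = 16 * 2 + 1
= 32 + 1
= 33

33


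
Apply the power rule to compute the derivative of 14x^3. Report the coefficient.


We apply the power rule: d/dx [ax^n] = a*n * x^(n-1)
d/dx [14x^3]
= 14 * 3 * x^(3-1)
= 42x^2
The coefficient is 42

42


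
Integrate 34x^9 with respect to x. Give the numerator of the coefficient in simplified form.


Apply the power rule for integration:
integral of ax^n dx = a/(n+1) * x^(n+1) + C
integral of 34x^9 dx
= 34/10 * x^10 + C
= 17/5 * x^10 + C
The coefficient in lowest terms is 17/5, and its numerator is 17

17


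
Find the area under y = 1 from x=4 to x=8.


The area under a constant function y = 1 is a rectangle.
Width = 8 - 4 = 4
Height = 1
Area = width * height
= 4 * 1
= 4

4


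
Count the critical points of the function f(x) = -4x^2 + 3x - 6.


Find where f'(x) = 0:
f'(x) = -8x + 3
Set f'(x) = 0:
-8x + 3 = 0
x = -3 / (-8) = 3/8
This is a linear equation in x, so there is exactly one solution.
Number of critical points: 1

1


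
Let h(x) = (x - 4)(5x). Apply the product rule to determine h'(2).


Let u(x) = x - 4 and v(x) = 5x
u'(x) = 1
v'(x) = 5
Product rule: h'(x) = u'(x)*v(x) + u(x)*v'(x)
= 1 * (5x) + (x - 4) * 5
At x = 2:
u(2) = 1 * 2 - 4 = -2
v(2) = 5 * 2 + 0 = 10
h'(2) = 1 * 10 + (-2) * 5
= 10 - 10
= 0

0


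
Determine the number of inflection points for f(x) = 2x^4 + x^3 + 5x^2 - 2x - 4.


Inflection points occur where f''(x) = 0 and concavity changes.
f(x) = 2x^4 + x^3 + 5x^2 - 2x - 4
f'(x) = 8x^3 + 3x^2 + 10x - 2
f''(x) = 24x^2 + 6x + 10
This is a quadratic in x. Use the discriminant to count real roots.
Discriminant = (6)^2 - 4 * 24 * 10
= 36 - 960
= -924
Since discriminant < 0, f''(x) = 0 has no real solutions.
Number of inflection points: 0

0


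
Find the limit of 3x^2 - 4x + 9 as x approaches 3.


Since polynomials are continuous, we use direct substitution.
lim(x->3) of 3x^2 - 4x + 9
= 3 * 3^2 - 4 * 3 + 9
= 27 - 12 + 9
= 24

24


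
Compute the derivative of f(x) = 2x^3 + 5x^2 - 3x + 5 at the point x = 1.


Differentiate f(x) = 2x^3 + 5x^2 - 3x + 5 term by term:
f'(x) = 6x^2 + 10x - 3
Substitute x = 1:
f'(1) = 6 * 1^2 + 10 * 1 - 3
= 6 + 10 - 3
= 13

13


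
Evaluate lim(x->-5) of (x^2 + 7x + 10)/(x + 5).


Direct substitution gives 0/0, so we factor the numerator.
Factor: (x^2 + 7x + 10) = (x + 5)(x + 2)
Cancel the common factor (x + 5):
(x^2 + 7x + 10)/(x + 5) = (x + 2)
Now substitute x = -5:
= (-5) - (-2) = -3

-3


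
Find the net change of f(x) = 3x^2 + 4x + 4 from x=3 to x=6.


Net change = f(b) - f(a)
f(x) = 3x^2 + 4x + 4
Compute f(6):
f(6) = 3 * 6^2 + 4 * 6 + 4
= 108 + 24 + 4
= 136
Compute f(3):
f(3) = 3 * 3^2 + 4 * 3 + 4
= 27 + 12 + 4
= 43
Net change = 136 - 43 = 93

93


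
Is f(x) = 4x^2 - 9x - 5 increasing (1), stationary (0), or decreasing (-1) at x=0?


Compute f'(x) to determine behavior:
f'(x) = 8x - 9
f'(0) = 8 * 0 - 9
= 0 - 9
= -9
Since f'(0) < 0, the function is decreasing (-1)

-1


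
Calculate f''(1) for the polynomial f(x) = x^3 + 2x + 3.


First derivative:
f'(x) = 3x^2 + 2
Second derivative:
f''(x) = 6x
Substitute x = 1:
f''(1) = 6 * 1 + 0
= 6 + 0
= 6

6


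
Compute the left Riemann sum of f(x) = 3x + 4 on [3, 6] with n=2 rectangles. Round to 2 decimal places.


Left Riemann sum uses left endpoints of each subinterval.
Interval: [3, 6], n = 2
dx = (6 - 3) / 2 = 3/2
Left endpoints: [3, 9/2]
f values: [13, 35/2]
Sum = dx * (sum of f values)
= 3/2 * 61/2
= 183/4 = 45.75

45.75


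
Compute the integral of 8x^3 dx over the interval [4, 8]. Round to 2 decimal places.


Find the antiderivative of 8x^3:
F(x) = 8/4 * x^4
Apply the Fundamental Theorem of Calculus:
F(8) - F(4)
= 8/4 * 8^4 - 8/4 * 4^4
= 8/4 * (4096 - 256)
= 8/4 * 3840
= 7680 = 7680.00

7680.00


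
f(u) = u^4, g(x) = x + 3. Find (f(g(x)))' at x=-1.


Using the chain rule: (f(g(x)))' = f'(g(x)) * g'(x)
First, find g(-1):
g(-1) = 1 * (-1) + 3 = 2
Next, f'(u) = 4u^3
And g'(x) = 1
So f'(g(-1)) * g'(-1)
= 4 * 2^3 * 1
= 4 * 8 * 1
= 32

32


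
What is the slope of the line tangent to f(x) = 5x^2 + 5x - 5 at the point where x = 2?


The slope of the tangent line equals f'(x) at the point.
f(x) = 5x^2 + 5x - 5
f'(x) = 10x + 5
At x = 2:
f'(2) = 10 * 2 + 5
= 20 + 5
= 25

25


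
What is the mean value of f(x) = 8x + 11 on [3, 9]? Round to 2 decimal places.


Average value = 1/(b-a) * integral from a to b of f(x) dx
First compute the integral of 8x + 11:
F(x) = 4x^2 + 11x
F(9) = 4 * 81 + 11 * 9 = 423
F(3) = 4 * 9 + 11 * 3 = 69
Integral = 423 - 69 = 354
Average = 354 / (9 - 3) = 354 / 6
= 59 = 59.00

59.00


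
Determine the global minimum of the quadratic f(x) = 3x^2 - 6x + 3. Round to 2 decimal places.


For a quadratic f(x) = ax^2 + bx + c with a > 0, the minimum is at the vertex.
Vertex x-coordinate: x = -b/(2a)
x = -(-6) / (2 * 3)
x = 6/6 = 1
Substitute back to find the minimum value:
f(1) = 3 * 1^2 - 6 * 1 + 3
= 3 - 6 + 3
= 0 = 0.00

0.00


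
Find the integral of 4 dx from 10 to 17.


The integral of a constant k over [a, b] equals k * (b - a).
integral from 10 to 17 of 4 dx
= 4 * (17 - 10)
= 4 * 7
= 28

28


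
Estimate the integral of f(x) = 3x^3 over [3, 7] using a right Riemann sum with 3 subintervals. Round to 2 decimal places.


Right Riemann sum uses right endpoints of each subinterval.
Interval: [3, 7], n = 3
dx = (7 - 3) / 3 = 4/3
Right endpoints: [13/3, 17/3, 7]
f values: [2197/9, 4913/9, 1029]
Sum = dx * (sum of f values)
= 4/3 * 1819
= 7276/3 ≈ 2425.33

2425.33


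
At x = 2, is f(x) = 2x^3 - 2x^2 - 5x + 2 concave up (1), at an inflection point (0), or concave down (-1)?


Concavity is determined by the sign of f''(x).
f(x) = 2x^3 - 2x^2 - 5x + 2
f'(x) = 6x^2 - 4x - 5
f''(x) = 12x - 4
f''(2) = 12 * 2 - 4
= 24 - 4
= 20
Since f''(2) > 0, the function is concave up (1)

1


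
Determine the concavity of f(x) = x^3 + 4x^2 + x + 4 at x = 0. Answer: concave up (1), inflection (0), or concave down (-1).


Concavity is determined by the sign of f''(x).
f(x) = x^3 + 4x^2 + x + 4
f'(x) = 3x^2 + 8x + 1
f''(x) = 6x + 8
f''(0) = 6 * 0 + 8
= 0 + 8
= 8
Since f''(0) > 0, the function is concave up (1)

1


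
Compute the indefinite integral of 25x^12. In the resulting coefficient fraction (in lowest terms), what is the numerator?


Apply the power rule for integration:
integral of ax^n dx = a/(n+1) * x^(n+1) + C
integral of 25x^12 dx
= 25/13 * x^13 + C
The coefficient in lowest terms is 25/13, and its numerator is 25

25


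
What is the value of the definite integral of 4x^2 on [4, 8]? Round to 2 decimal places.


Find the antiderivative of 4x^2:
F(x) = 4/3 * x^3
Apply the Fundamental Theorem of Calculus:
F(8) - F(4)
= 4/3 * 8^3 - 4/3 * 4^3
= 4/3 * (512 - 64)
= 4/3 * 448
= 1792/3 ≈ 597.33

597.33


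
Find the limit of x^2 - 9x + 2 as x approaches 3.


Since polynomials are continuous, we use direct substitution.
lim(x->3) of x^2 - 9x + 2
= 1 * 3^2 - 9 * 3 + 2
= 9 - 27 + 2
= -16

-16


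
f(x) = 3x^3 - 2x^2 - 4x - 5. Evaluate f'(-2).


Differentiate f(x) = 3x^3 - 2x^2 - 4x - 5 term by term:
f'(x) = 9x^2 - 4x - 4
Substitute x = -2:
f'(-2) = 9 * (-2)^2 - 4 * (-2) - 4
= 36 + 8 - 4
= 40

40


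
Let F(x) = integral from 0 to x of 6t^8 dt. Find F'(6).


By the Fundamental Theorem of Calculus (Part 1):
If F(x) = integral from 0 to x of f(t) dt, then F'(x) = f(x)
Here f(t) = 6t^8
So F'(x) = 6x^8
Evaluate at x = 6:
F'(6) = 6 * 6^8
= 6 * 1679616
= 10077696

10077696


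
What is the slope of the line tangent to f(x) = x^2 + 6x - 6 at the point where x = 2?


The slope of the tangent line equals f'(x) at the point.
f(x) = x^2 + 6x - 6
f'(x) = 2x + 6
At x = 2:
f'(2) = 2 * 2 + 6
= 4 + 6
= 10

10


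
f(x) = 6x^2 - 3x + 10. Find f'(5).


Differentiate term by term using power and sum rules:
f(x) = 6x^2 - 3x + 10
f'(x) = 12x - 3
Substitute x = 5:
f'(5) = 12 * 5 - 3
= 60 - 3
= 57

57


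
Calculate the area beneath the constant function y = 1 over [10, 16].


The area under a constant function y = 1 is a rectangle.
Width = 16 - 10 = 6
Height = 1
Area = width * height
= 6 * 1
= 6

6


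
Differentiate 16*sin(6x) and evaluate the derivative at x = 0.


Apply the chain rule to differentiate 16*sin(6x):
d/dx [16*sin(6x)]
= 16 * cos(6x) * d/dx(6x)
= 16 * 6 * cos(6x)
= 96 * cos(6x)
Evaluate at x = 0:
= 96 * cos(0)
= 96 * 1
= 96

96


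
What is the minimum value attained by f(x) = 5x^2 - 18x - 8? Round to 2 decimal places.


For a quadratic f(x) = ax^2 + bx + c with a > 0, the minimum is at the vertex.
Vertex x-coordinate: x = -b/(2a)
x = -(-18) / (2 * 5)
x = 18/10 = 9/5
Substitute back to find the minimum value:
f(9/5) = 5 * (9/5)^2 - 18 * (9/5) - 8
= 81/5 - 162/5 - 8
= -121/5 = -24.20

-24.20


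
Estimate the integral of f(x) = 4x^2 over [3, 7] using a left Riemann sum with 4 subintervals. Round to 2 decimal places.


Left Riemann sum uses left endpoints of each subinterval.
Interval: [3, 7], n = 4
dx = (7 - 3) / 4 = 1
Left endpoints: [3, 4, 5, 6]
f values: [36, 64, 100, 144]
Sum = dx * (sum of f values)
= 1 * 344
= 344 = 344.00

344.00


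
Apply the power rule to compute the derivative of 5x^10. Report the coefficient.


We apply the power rule: d/dx [ax^n] = a*n * x^(n-1)
d/dx [5x^10]
= 5 * 10 * x^(10-1)
= 50x^9
The coefficient is 50

50


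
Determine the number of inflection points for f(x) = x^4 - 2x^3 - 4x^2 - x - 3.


Inflection points occur where f''(x) = 0 and concavity changes.
f(x) = x^4 - 2x^3 - 4x^2 - x - 3
f'(x) = 4x^3 - 6x^2 - 8x - 1
f''(x) = 12x^2 - 12x - 8
This is a quadratic in x. Use the discriminant to count real roots.
Discriminant = (-12)^2 - 4 * 12 * (-8)
= 144 - (-384)
= 528
Since discriminant > 0, f''(x) = 0 has 2 distinct real solutions.
A quadratic with two distinct real roots changes sign at each root, so concavity changes at both.
Number of inflection points: 2

2


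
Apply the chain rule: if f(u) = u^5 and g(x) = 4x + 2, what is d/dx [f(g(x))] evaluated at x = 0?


Using the chain rule: (f(g(x)))' = f'(g(x)) * g'(x)
First, find g(0):
g(0) = 4 * 0 + 2 = 2
Next, f'(u) = 5u^4
And g'(x) = 4
So f'(g(0)) * g'(0)
= 5 * 2^4 * 4
= 5 * 16 * 4
= 320

320


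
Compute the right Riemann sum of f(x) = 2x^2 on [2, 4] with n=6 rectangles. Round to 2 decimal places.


Right Riemann sum uses right endpoints of each subinterval.
Interval: [2, 4], n = 6
dx = (4 - 2) / 6 = 1/3
Right endpoints: [7/3, 8/3, 3, 10/3, 11/3, 4]
f values: [98/9, 128/9, 18, 200/9, 242/9, 32]
Sum = dx * (sum of f values)
= 1/3 * 1118/9
= 1118/27 ≈ 41.41

41.41


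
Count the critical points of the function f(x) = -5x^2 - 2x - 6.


Find where f'(x) = 0:
f'(x) = -10x - 2
Set f'(x) = 0:
-10x - 2 = 0
x = 2 / (-10) = -1/5
This is a linear equation in x, so there is exactly one solution.
Number of critical points: 1

1


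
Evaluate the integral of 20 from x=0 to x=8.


The integral of a constant k over [a, b] equals k * (b - a).
integral from 0 to 8 of 20 dx
= 20 * (8 - 0)
= 20 * 8
= 160

160


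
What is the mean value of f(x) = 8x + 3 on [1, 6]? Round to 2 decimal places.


Average value = 1/(b-a) * integral from a to b of f(x) dx
First compute the integral of 8x + 3:
F(x) = 4x^2 + 3x
F(6) = 4 * 36 + 3 * 6 = 162
F(1) = 4 * 1 + 3 * 1 = 7
Integral = 162 - 7 = 155
Average = 155 / (6 - 1) = 155 / 5
= 31 = 31.00

31.00


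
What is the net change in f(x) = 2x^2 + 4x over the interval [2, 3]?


Net change = f(b) - f(a)
f(x) = 2x^2 + 4x
Compute f(3):
f(3) = 2 * 3^2 + 4 * 3 + 0
= 18 + 12 + 0
= 30
Compute f(2):
f(2) = 2 * 2^2 + 4 * 2 + 0
= 8 + 8 + 0
= 16
Net change = 30 - 16 = 14

14


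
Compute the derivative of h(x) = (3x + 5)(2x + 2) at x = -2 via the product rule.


Let u(x) = 3x + 5 and v(x) = 2x + 2
u'(x) = 3
v'(x) = 2
Product rule: h'(x) = u'(x)*v(x) + u(x)*v'(x)
= 3 * (2x + 2) + (3x + 5) * 2
At x = -2:
u(-2) = 3 * (-2) + 5 = -1
v(-2) = 2 * (-2) + 2 = -2
h'(-2) = 3 * (-2) + (-1) * 2
= -6 - 2
= -8

-8


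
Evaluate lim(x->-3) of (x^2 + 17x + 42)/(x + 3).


Direct substitution gives 0/0, so we factor the numerator.
Factor: (x^2 + 17x + 42) = (x + 3)(x + 14)
Cancel the common factor (x + 3):
(x^2 + 17x + 42)/(x + 3) = (x + 14)
Now substitute x = -3:
= (-3) - (-14) = 11

11


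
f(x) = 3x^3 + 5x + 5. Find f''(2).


First derivative:
f'(x) = 9x^2 + 5
Second derivative:
f''(x) = 18x
Substitute x = 2:
f''(2) = 18 * 2 + 0
= 36 + 0
= 36

36


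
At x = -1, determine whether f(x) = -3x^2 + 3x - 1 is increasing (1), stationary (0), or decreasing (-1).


Compute f'(x) to determine behavior:
f'(x) = -6x + 3
f'(-1) = -6 * (-1) + 3
= 6 + 3
= 9
Since f'(-1) > 0, the function is increasing (1)

1


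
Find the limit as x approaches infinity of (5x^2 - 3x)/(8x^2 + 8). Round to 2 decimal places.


For limits at infinity with equal-degree polynomials,
we compare leading coefficients.
Numerator leading term: 5x^2
Denominator leading term: 8x^2
Divide both by x^2:
lim = (5 - 3/x) / (8 + 8/x^2)
As x -> infinity, the 1/x and 1/x^2 terms vanish:
= 5/8 ≈ 0.63

0.63


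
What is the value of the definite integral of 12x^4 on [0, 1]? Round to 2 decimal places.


Find the antiderivative of 12x^4:
F(x) = 12/5 * x^5
Apply the Fundamental Theorem of Calculus:
F(1) - F(0)
= 12/5 * 1^5 - 12/5 * 0^5
= 12/5 * (1 - 0)
= 12/5 * 1
= 12/5 = 2.40

2.40


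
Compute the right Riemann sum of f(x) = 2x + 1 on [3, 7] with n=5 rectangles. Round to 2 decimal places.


Right Riemann sum uses right endpoints of each subinterval.
Interval: [3, 7], n = 5
dx = (7 - 3) / 5 = 4/5
Right endpoints: [19/5, 23/5, 27/5, 31/5, 7]
f values: [43/5, 51/5, 59/5, 67/5, 15]
Sum = dx * (sum of f values)
= 4/5 * 59
= 236/5 = 47.20

47.20


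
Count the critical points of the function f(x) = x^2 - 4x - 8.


Find where f'(x) = 0:
f'(x) = 2x - 4
Set f'(x) = 0:
2x - 4 = 0
x = 4 / 2 = 2
This is a linear equation in x, so there is exactly one solution.
Number of critical points: 1

1


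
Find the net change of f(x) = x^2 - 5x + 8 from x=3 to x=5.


Net change = f(b) - f(a)
f(x) = x^2 - 5x + 8
Compute f(5):
f(5) = 1 * 5^2 - 5 * 5 + 8
= 25 - 25 + 8
= 8
Compute f(3):
f(3) = 1 * 3^2 - 5 * 3 + 8
= 9 - 15 + 8
= 2
Net change = 8 - 2 = 6

6


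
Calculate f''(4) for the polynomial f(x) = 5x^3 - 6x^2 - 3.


First derivative:
f'(x) = 15x^2 - 12x
Second derivative:
f''(x) = 30x - 12
Substitute x = 4:
f''(4) = 30 * 4 - 12
= 120 - 12
= 108

108


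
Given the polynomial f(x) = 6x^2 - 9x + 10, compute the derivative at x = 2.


Differentiate term by term using power and sum rules:
f(x) = 6x^2 - 9x + 10
f'(x) = 12x - 9
Substitute x = 2:
f'(2) = 12 * 2 - 9
= 24 - 9
= 15

15


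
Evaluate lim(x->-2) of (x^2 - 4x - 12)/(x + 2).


Direct substitution gives 0/0, so we factor the numerator.
Factor: (x^2 - 4x - 12) = (x + 2)(x - 6)
Cancel the common factor (x + 2):
(x^2 - 4x - 12)/(x + 2) = (x - 6)
Now substitute x = -2:
= (-2) - (6) = -8

-8


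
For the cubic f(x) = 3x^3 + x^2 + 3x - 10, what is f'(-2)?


Differentiate f(x) = 3x^3 + x^2 + 3x - 10 term by term:
f'(x) = 9x^2 + 2x + 3
Substitute x = -2:
f'(-2) = 9 * (-2)^2 + 2 * (-2) + 3
= 36 - 4 + 3
= 35

35


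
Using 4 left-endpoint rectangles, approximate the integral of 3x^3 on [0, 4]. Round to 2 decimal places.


Left Riemann sum uses left endpoints of each subinterval.
Interval: [0, 4], n = 4
dx = (4 - 0) / 4 = 1
Left endpoints: [0, 1, 2, 3]
f values: [0, 3, 24, 81]
Sum = dx * (sum of f values)
= 1 * 108
= 108 = 108.00

108.00


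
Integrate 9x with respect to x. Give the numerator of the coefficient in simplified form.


Apply the power rule for integration:
integral of ax^n dx = a/(n+1) * x^(n+1) + C
integral of 9x dx
= 9/2 * x^2 + C
The coefficient in lowest terms is 9/2, and its numerator is 9

9


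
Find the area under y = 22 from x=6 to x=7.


The area under a constant function y = 22 is a rectangle.
Width = 7 - 6 = 1
Height = 22
Area = width * height
= 1 * 22
= 22

22


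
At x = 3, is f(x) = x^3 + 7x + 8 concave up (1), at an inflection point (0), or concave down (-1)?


Concavity is determined by the sign of f''(x).
f(x) = x^3 + 7x + 8
f'(x) = 3x^2 + 7
f''(x) = 6x
f''(3) = 6 * 3 + 0
= 18 + 0
= 18
Since f''(3) > 0, the function is concave up (1)

1


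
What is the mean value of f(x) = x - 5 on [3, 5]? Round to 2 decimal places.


Average value = 1/(b-a) * integral from a to b of f(x) dx
First compute the integral of x - 5:
F(x) = (1/2)x^2 - 5x
F(5) = 1/2 * 25 - 5 * 5 = -25/2
F(3) = 1/2 * 9 - 5 * 3 = -21/2
Integral = -25/2 - (-21/2) = -2
Average = (-2) / (5 - 3) = (-2) / 2
= -1 = -1.00

-1.00


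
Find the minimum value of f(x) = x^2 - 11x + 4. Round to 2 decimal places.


For a quadratic f(x) = ax^2 + bx + c with a > 0, the minimum is at the vertex.
Vertex x-coordinate: x = -b/(2a)
x = -(-11) / (2 * 1)
x = 11/2
Substitute back to find the minimum value:
f(11/2) = 1 * (11/2)^2 - 11 * (11/2) + 4
= 121/4 - 121/2 + 4
= -105/4 = -26.25

-26.25


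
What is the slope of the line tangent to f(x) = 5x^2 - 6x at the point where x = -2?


The slope of the tangent line equals f'(x) at the point.
f(x) = 5x^2 - 6x
f'(x) = 10x - 6
At x = -2:
f'(-2) = 10 * (-2) - 6
= -20 - 6
= -26

-26


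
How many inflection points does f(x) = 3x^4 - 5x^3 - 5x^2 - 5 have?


Inflection points occur where f''(x) = 0 and concavity changes.
f(x) = 3x^4 - 5x^3 - 5x^2 - 5
f'(x) = 12x^3 - 15x^2 - 10x
f''(x) = 36x^2 - 30x - 10
This is a quadratic in x. Use the discriminant to count real roots.
Discriminant = (-30)^2 - 4 * 36 * (-10)
= 900 - (-1440)
= 2340
Since discriminant > 0, f''(x) = 0 has 2 distinct real solutions.
A quadratic with two distinct real roots changes sign at each root, so concavity changes at both.
Number of inflection points: 2

2


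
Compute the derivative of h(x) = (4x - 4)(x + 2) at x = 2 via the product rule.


Let u(x) = 4x - 4 and v(x) = x + 2
u'(x) = 4
v'(x) = 1
Product rule: h'(x) = u'(x)*v(x) + u(x)*v'(x)
= 4 * (x + 2) + (4x - 4) * 1
At x = 2:
u(2) = 4 * 2 - 4 = 4
v(2) = 1 * 2 + 2 = 4
h'(2) = 4 * 4 + 4 * 1
= 16 + 4
= 20

20


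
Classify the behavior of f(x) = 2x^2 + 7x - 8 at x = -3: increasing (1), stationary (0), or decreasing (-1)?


Compute f'(x) to determine behavior:
f'(x) = 4x + 7
f'(-3) = 4 * (-3) + 7
= -12 + 7
= -5
Since f'(-3) < 0, the function is decreasing (-1)

-1


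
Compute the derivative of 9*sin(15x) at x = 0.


Apply the chain rule to differentiate 9*sin(15x):
d/dx [9*sin(15x)]
= 9 * cos(15x) * d/dx(15x)
= 9 * 15 * cos(15x)
= 135 * cos(15x)
Evaluate at x = 0:
= 135 * cos(0)
= 135 * 1
= 135

135


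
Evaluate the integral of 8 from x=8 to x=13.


The integral of a constant k over [a, b] equals k * (b - a).
integral from 8 to 13 of 8 dx
= 8 * (13 - 8)
= 8 * 5
= 40

40


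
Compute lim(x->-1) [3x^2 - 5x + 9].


Since polynomials are continuous, we use direct substitution.
lim(x->-1) of 3x^2 - 5x + 9
= 3 * (-1)^2 - 5 * (-1) + 9
= 3 + 5 + 9
= 17

17


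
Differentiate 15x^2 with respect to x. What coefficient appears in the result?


We apply the power rule: d/dx [ax^n] = a*n * x^(n-1)
d/dx [15x^2]
= 15 * 2 * x^(2-1)
= 30x
The coefficient is 30

30


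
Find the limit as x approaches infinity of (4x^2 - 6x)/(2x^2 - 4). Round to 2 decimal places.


For limits at infinity with equal-degree polynomials,
we compare leading coefficients.
Numerator leading term: 4x^2
Denominator leading term: 2x^2
Divide both by x^2:
lim = (4 - 6/x) / (2 - 4/x^2)
As x -> infinity, the 1/x and 1/x^2 terms vanish:
= 4/2 = 2 = 2.00

2.00


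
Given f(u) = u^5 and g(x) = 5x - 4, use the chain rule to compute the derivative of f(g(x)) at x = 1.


Using the chain rule: (f(g(x)))' = f'(g(x)) * g'(x)
First, find g(1):
g(1) = 5 * 1 - 4 = 1
Next, f'(u) = 5u^4
And g'(x) = 5
So f'(g(1)) * g'(1)
= 5 * 1^4 * 5
= 5 * 1 * 5
= 25

25


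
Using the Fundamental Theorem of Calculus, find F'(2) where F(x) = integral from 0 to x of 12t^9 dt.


By the Fundamental Theorem of Calculus (Part 1):
If F(x) = integral from 0 to x of f(t) dt, then F'(x) = f(x)
Here f(t) = 12t^9
So F'(x) = 12x^9
Evaluate at x = 2:
F'(2) = 12 * 2^9
= 12 * 512
= 6144

6144


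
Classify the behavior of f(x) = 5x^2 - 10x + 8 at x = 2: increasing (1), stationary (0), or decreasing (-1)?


Compute f'(x) to determine behavior:
f'(x) = 10x - 10
f'(2) = 10 * 2 - 10
= 20 - 10
= 10
Since f'(2) > 0, the function is increasing (1)

1


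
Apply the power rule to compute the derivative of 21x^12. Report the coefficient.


We apply the power rule: d/dx [ax^n] = a*n * x^(n-1)
d/dx [21x^12]
= 21 * 12 * x^(12-1)
= 252x^11
The coefficient is 252

252


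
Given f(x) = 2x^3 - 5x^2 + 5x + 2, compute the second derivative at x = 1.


First derivative:
f'(x) = 6x^2 - 10x + 5
Second derivative:
f''(x) = 12x - 10
Substitute x = 1:
f''(1) = 12 * 1 - 10
= 12 - 10
= 2

2


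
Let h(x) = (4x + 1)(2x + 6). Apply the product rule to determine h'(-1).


Let u(x) = 4x + 1 and v(x) = 2x + 6
u'(x) = 4
v'(x) = 2
Product rule: h'(x) = u'(x)*v(x) + u(x)*v'(x)
= 4 * (2x + 6) + (4x + 1) * 2
At x = -1:
u(-1) = 4 * (-1) + 1 = -3
v(-1) = 2 * (-1) + 6 = 4
h'(-1) = 4 * 4 + (-3) * 2
= 16 - 6
= 10

10


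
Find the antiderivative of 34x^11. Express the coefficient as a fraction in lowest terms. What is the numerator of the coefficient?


Apply the power rule for integration:
integral of ax^n dx = a/(n+1) * x^(n+1) + C
integral of 34x^11 dx
= 34/12 * x^12 + C
= 17/6 * x^12 + C
The coefficient in lowest terms is 17/6, and its numerator is 17

17


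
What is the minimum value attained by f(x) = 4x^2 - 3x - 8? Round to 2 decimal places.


For a quadratic f(x) = ax^2 + bx + c with a > 0, the minimum is at the vertex.
Vertex x-coordinate: x = -b/(2a)
x = -(-3) / (2 * 4)
x = 3/8
Substitute back to find the minimum value:
f(3/8) = 4 * (3/8)^2 - 3 * (3/8) - 8
= 9/16 - 9/8 - 8
= -137/16 ≈ -8.56

-8.56


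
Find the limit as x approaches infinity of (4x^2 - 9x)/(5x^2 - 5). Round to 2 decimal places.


For limits at infinity with equal-degree polynomials,
we compare leading coefficients.
Numerator leading term: 4x^2
Denominator leading term: 5x^2
Divide both by x^2:
lim = (4 - 9/x) / (5 - 5/x^2)
As x -> infinity, the 1/x and 1/x^2 terms vanish:
= 4/5 = 0.80

0.80


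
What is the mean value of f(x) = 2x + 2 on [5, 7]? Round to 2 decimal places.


Average value = 1/(b-a) * integral from a to b of f(x) dx
First compute the integral of 2x + 2:
F(x) = x^2 + 2x
F(7) = 1 * 49 + 2 * 7 = 63
F(5) = 1 * 25 + 2 * 5 = 35
Integral = 63 - 35 = 28
Average = 28 / (7 - 5) = 28 / 2
= 14 = 14.00

14.00


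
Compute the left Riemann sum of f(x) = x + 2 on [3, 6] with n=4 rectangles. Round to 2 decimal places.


Left Riemann sum uses left endpoints of each subinterval.
Interval: [3, 6], n = 4
dx = (6 - 3) / 4 = 3/4
Left endpoints: [3, 15/4, 9/2, 21/4]
f values: [5, 23/4, 13/2, 29/4]
Sum = dx * (sum of f values)
= 3/4 * 49/2
= 147/8 ≈ 18.38

18.38


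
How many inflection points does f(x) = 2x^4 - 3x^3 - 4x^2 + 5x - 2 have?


Inflection points occur where f''(x) = 0 and concavity changes.
f(x) = 2x^4 - 3x^3 - 4x^2 + 5x - 2
f'(x) = 8x^3 - 9x^2 - 8x + 5
f''(x) = 24x^2 - 18x - 8
This is a quadratic in x. Use the discriminant to count real roots.
Discriminant = (-18)^2 - 4 * 24 * (-8)
= 324 - (-768)
= 1092
Since discriminant > 0, f''(x) = 0 has 2 distinct real solutions.
A quadratic with two distinct real roots changes sign at each root, so concavity changes at both.
Number of inflection points: 2

2


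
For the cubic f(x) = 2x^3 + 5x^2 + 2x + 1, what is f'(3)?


Differentiate f(x) = 2x^3 + 5x^2 + 2x + 1 term by term:
f'(x) = 6x^2 + 10x + 2
Substitute x = 3:
f'(3) = 6 * 3^2 + 10 * 3 + 2
= 54 + 30 + 2
= 86

86


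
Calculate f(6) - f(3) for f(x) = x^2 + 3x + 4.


Net change = f(b) - f(a)
f(x) = x^2 + 3x + 4
Compute f(6):
f(6) = 1 * 6^2 + 3 * 6 + 4
= 36 + 18 + 4
= 58
Compute f(3):
f(3) = 1 * 3^2 + 3 * 3 + 4
= 9 + 9 + 4
= 22
Net change = 58 - 22 = 36

36


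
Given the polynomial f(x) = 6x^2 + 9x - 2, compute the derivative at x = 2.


Differentiate term by term using power and sum rules:
f(x) = 6x^2 + 9x - 2
f'(x) = 12x + 9
Substitute x = 2:
f'(2) = 12 * 2 + 9
= 24 + 9
= 33

33


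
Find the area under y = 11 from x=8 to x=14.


The area under a constant function y = 11 is a rectangle.
Width = 14 - 8 = 6
Height = 11
Area = width * height
= 6 * 11
= 66

66


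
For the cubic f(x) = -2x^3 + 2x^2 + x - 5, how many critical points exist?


Find where f'(x) = 0:
f(x) = -2x^3 + 2x^2 + x - 5
f'(x) = -6x^2 + 4x + 1
This is a quadratic in x. Use the discriminant to count real roots.
Discriminant = (4)^2 - 4 * (-6) * 1
= 16 - (-24)
= 40
Since discriminant > 0, f'(x) = 0 has 2 real solutions.
Number of critical points: 2

2


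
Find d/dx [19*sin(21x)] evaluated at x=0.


Apply the chain rule to differentiate 19*sin(21x):
d/dx [19*sin(21x)]
= 19 * cos(21x) * d/dx(21x)
= 19 * 21 * cos(21x)
= 399 * cos(21x)
Evaluate at x = 0:
= 399 * cos(0)
= 399 * 1
= 399

399


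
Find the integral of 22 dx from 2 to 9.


The integral of a constant k over [a, b] equals k * (b - a).
integral from 2 to 9 of 22 dx
= 22 * (9 - 2)
= 22 * 7
= 154

154


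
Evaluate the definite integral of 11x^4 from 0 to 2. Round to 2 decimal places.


Find the antiderivative of 11x^4:
F(x) = 11/5 * x^5
Apply the Fundamental Theorem of Calculus:
F(2) - F(0)
= 11/5 * 2^5 - 11/5 * 0^5
= 11/5 * (32 - 0)
= 11/5 * 32
= 352/5 = 70.40

70.40


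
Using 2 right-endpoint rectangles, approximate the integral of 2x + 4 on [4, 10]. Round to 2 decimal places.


Right Riemann sum uses right endpoints of each subinterval.
Interval: [4, 10], n = 2
dx = (10 - 4) / 2 = 3
Right endpoints: [7, 10]
f values: [18, 24]
Sum = dx * (sum of f values)
= 3 * 42
= 126 = 126.00

126.00


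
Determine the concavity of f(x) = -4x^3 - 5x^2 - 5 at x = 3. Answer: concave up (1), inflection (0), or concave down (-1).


Concavity is determined by the sign of f''(x).
f(x) = -4x^3 - 5x^2 - 5
f'(x) = -12x^2 - 10x
f''(x) = -24x - 10
f''(3) = -24 * 3 - 10
= -72 - 10
= -82
Since f''(3) < 0, the function is concave down (-1)

-1


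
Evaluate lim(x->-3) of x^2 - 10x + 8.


Since polynomials are continuous, we use direct substitution.
lim(x->-3) of x^2 - 10x + 8
= 1 * (-3)^2 - 10 * (-3) + 8
= 9 + 30 + 8
= 47

47


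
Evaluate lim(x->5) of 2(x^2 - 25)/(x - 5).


Direct substitution gives 0/0, so we factor the numerator.
Factor: 2(x^2 - 25) = 2 * (x - 5)(x + 5)
Cancel the common factor (x - 5):
2(x^2 - 25)/(x - 5) = 2 * (x + 5)
Now substitute x = 5:
= 2 * (5 + 5) = 20

20


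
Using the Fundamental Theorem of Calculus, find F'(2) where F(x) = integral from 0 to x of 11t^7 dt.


By the Fundamental Theorem of Calculus (Part 1):
If F(x) = integral from 0 to x of f(t) dt, then F'(x) = f(x)
Here f(t) = 11t^7
So F'(x) = 11x^7
Evaluate at x = 2:
F'(2) = 11 * 2^7
= 11 * 128
= 1408

1408


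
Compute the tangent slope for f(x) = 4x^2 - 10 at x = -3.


The slope of the tangent line equals f'(x) at the point.
f(x) = 4x^2 - 10
f'(x) = 8x
At x = -3:
f'(-3) = 8 * (-3) + 0
= -24 + 0
= -24

-24


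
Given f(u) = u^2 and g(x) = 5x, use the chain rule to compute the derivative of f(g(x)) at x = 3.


Using the chain rule: (f(g(x)))' = f'(g(x)) * g'(x)
First, find g(3):
g(3) = 5 * 3 + 0 = 15
Next, f'(u) = 2u
And g'(x) = 5
So f'(g(3)) * g'(3)
= 2 * 15 * 5
= 150

150


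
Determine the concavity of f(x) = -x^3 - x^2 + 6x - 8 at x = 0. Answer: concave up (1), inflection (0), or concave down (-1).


Concavity is determined by the sign of f''(x).
f(x) = -x^3 - x^2 + 6x - 8
f'(x) = -3x^2 - 2x + 6
f''(x) = -6x - 2
f''(0) = -6 * 0 - 2
= 0 - 2
= -2
Since f''(0) < 0, the function is concave down (-1)

-1


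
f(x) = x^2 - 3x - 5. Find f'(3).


Differentiate term by term using power and sum rules:
f(x) = x^2 - 3x - 5
f'(x) = 2x - 3
Substitute x = 3:
f'(3) = 2 * 3 - 3
= 6 - 3
= 3

3


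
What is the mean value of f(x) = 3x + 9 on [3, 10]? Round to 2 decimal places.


Average value = 1/(b-a) * integral from a to b of f(x) dx
First compute the integral of 3x + 9:
F(x) = (3/2)x^2 + 9x
F(10) = 3/2 * 100 + 9 * 10 = 240
F(3) = 3/2 * 9 + 9 * 3 = 81/2
Integral = 240 - 81/2 = 399/2
Average = (399/2) / (10 - 3) = (399/2) / 7
= 57/2 = 28.50

28.50


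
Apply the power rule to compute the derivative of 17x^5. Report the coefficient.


We apply the power rule: d/dx [ax^n] = a*n * x^(n-1)
d/dx [17x^5]
= 17 * 5 * x^(5-1)
= 85x^4
The coefficient is 85

85


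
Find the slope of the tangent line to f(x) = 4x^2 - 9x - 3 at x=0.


The slope of the tangent line equals f'(x) at the point.
f(x) = 4x^2 - 9x - 3
f'(x) = 8x - 9
At x = 0:
f'(0) = 8 * 0 - 9
= 0 - 9
= -9

-9


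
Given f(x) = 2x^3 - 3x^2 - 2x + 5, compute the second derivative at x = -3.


First derivative:
f'(x) = 6x^2 - 6x - 2
Second derivative:
f''(x) = 12x - 6
Substitute x = -3:
f''(-3) = 12 * (-3) - 6
= -36 - 6
= -42

-42


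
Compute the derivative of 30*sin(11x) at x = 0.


Apply the chain rule to differentiate 30*sin(11x):
d/dx [30*sin(11x)]
= 30 * cos(11x) * d/dx(11x)
= 30 * 11 * cos(11x)
= 330 * cos(11x)
Evaluate at x = 0:
= 330 * cos(0)
= 330 * 1
= 330

330


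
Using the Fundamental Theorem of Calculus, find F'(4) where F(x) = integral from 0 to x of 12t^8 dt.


By the Fundamental Theorem of Calculus (Part 1):
If F(x) = integral from 0 to x of f(t) dt, then F'(x) = f(x)
Here f(t) = 12t^8
So F'(x) = 12x^8
Evaluate at x = 4:
F'(4) = 12 * 4^8
= 12 * 65536
= 786432

786432


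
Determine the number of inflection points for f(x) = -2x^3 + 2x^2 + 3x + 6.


Inflection points occur where f''(x) = 0 and concavity changes.
f(x) = -2x^3 + 2x^2 + 3x + 6
f'(x) = -6x^2 + 4x + 3
f''(x) = -12x + 4
Set f''(x) = 0:
-12x + 4 = 0
x = -4 / (-12) = 1/3
Since f''(x) is linear (degree 1), it changes sign at this point.
Therefore there is exactly 1 inflection point.

1


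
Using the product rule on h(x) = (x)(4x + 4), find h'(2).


Let u(x) = x and v(x) = 4x + 4
u'(x) = 1
v'(x) = 4
Product rule: h'(x) = u'(x)*v(x) + u(x)*v'(x)
= 1 * (4x + 4) + (x) * 4
At x = 2:
u(2) = 1 * 2 + 0 = 2
v(2) = 4 * 2 + 4 = 12
h'(2) = 1 * 12 + 2 * 4
= 12 + 8
= 20

20


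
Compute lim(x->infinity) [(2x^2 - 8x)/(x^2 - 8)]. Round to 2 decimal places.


For limits at infinity with equal-degree polynomials,
we compare leading coefficients.
Numerator leading term: 2x^2
Denominator leading term: x^2
Divide both by x^2:
lim = (2 - 8/x) / (1 - 8/x^2)
As x -> infinity, the 1/x and 1/x^2 terms vanish:
= 2/1 = 2 = 2.00

2.00


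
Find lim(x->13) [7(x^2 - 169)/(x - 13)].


Direct substitution gives 0/0, so we factor the numerator.
Factor: 7(x^2 - 169) = 7 * (x - 13)(x + 13)
Cancel the common factor (x - 13):
7(x^2 - 169)/(x - 13) = 7 * (x + 13)
Now substitute x = 13:
= 7 * (13 + 13) = 182

182


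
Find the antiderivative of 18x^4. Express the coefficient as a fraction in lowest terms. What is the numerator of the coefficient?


Apply the power rule for integration:
integral of ax^n dx = a/(n+1) * x^(n+1) + C
integral of 18x^4 dx
= 18/5 * x^5 + C
The coefficient in lowest terms is 18/5, and its numerator is 18

18


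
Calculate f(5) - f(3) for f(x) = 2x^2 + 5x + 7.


Net change = f(b) - f(a)
f(x) = 2x^2 + 5x + 7
Compute f(5):
f(5) = 2 * 5^2 + 5 * 5 + 7
= 50 + 25 + 7
= 82
Compute f(3):
f(3) = 2 * 3^2 + 5 * 3 + 7
= 18 + 15 + 7
= 40
Net change = 82 - 40 = 42

42


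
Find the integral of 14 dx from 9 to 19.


The integral of a constant k over [a, b] equals k * (b - a).
integral from 9 to 19 of 14 dx
= 14 * (19 - 9)
= 14 * 10
= 140

140


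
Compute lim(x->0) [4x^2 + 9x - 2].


Since polynomials are continuous, we use direct substitution.
lim(x->0) of 4x^2 + 9x - 2
= 4 * 0^2 + 9 * 0 - 2
= 0 + 0 - 2
= -2

-2


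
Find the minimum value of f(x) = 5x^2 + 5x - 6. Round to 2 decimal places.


For a quadratic f(x) = ax^2 + bx + c with a > 0, the minimum is at the vertex.
Vertex x-coordinate: x = -b/(2a)
x = -(5) / (2 * 5)
x = -5/10 = -1/2
Substitute back to find the minimum value:
f(-1/2) = 5 * (-1/2)^2 + 5 * (-1/2) - 6
= 5/4 - 5/2 - 6
= -29/4 = -7.25

-7.25


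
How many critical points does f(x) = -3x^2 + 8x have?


Find where f'(x) = 0:
f'(x) = -6x + 8
Set f'(x) = 0:
-6x + 8 = 0
x = -8 / (-6) = 4/3
This is a linear equation in x, so there is exactly one solution.
Number of critical points: 1

1


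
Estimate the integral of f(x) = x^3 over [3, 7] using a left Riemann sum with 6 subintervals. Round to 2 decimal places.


Left Riemann sum uses left endpoints of each subinterval.
Interval: [3, 7], n = 6
dx = (7 - 3) / 6 = 2/3
Left endpoints: [3, 11/3, 13/3, 5, 17/3, 19/3]
f values: [27, 1331/27, 2197/27, 125, 4913/27, 6859/27]
Sum = dx * (sum of f values)
= 2/3 * 2156/3
= 4312/9 ≈ 479.11

479.11


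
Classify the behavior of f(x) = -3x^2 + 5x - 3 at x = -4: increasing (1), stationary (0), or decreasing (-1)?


Compute f'(x) to determine behavior:
f'(x) = -6x + 5
f'(-4) = -6 * (-4) + 5
= 24 + 5
= 29
Since f'(-4) > 0, the function is increasing (1)

1


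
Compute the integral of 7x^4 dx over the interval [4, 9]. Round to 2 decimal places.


Find the antiderivative of 7x^4:
F(x) = 7/5 * x^5
Apply the Fundamental Theorem of Calculus:
F(9) - F(4)
= 7/5 * 9^5 - 7/5 * 4^5
= 7/5 * (59049 - 1024)
= 7/5 * 58025
= 81235 = 81235.00

81235.00


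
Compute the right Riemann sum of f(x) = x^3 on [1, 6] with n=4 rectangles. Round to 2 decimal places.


Right Riemann sum uses right endpoints of each subinterval.
Interval: [1, 6], n = 4
dx = (6 - 1) / 4 = 5/4
Right endpoints: [9/4, 7/2, 19/4, 6]
f values: [729/64, 343/8, 6859/64, 216]
Sum = dx * (sum of f values)
= 5/4 * 6039/16
= 30195/64 ≈ 471.80

471.80


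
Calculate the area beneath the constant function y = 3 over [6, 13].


The area under a constant function y = 3 is a rectangle.
Width = 13 - 6 = 7
Height = 3
Area = width * height
= 7 * 3
= 21

21
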